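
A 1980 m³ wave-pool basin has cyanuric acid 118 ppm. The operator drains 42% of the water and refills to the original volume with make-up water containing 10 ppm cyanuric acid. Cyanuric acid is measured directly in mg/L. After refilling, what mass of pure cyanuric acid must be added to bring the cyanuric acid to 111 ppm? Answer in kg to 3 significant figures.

Volume: 1980 m³ = 1,980,000 L.
After draining 42% and refilling: 118 × 0.58 + 10 × 0.42 = 72.64 ppm.
Deficit to target: 111 − 72.64 = 38.36 mg/L.
Mass: 38.36 mg/L × 1,980,000 L = 75,950 g cyanuric acid.

76.0 kg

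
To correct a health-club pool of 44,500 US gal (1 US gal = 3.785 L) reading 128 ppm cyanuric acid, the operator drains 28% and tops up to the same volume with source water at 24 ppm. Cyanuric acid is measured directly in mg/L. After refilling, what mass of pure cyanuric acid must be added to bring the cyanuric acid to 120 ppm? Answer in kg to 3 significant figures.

Volume: 44,500 US gal × 3.785 L/gal = 168,432 L.
After draining 28% and refilling: 128 × 0.72 + 24 × 0.28 = 98.88 ppm.
Deficit to target: 120 − 98.88 = 21.12 mg/L.
Mass: 21.12 mg/L × 168,432 L = 3557 g cyanuric acid.

3.56 kg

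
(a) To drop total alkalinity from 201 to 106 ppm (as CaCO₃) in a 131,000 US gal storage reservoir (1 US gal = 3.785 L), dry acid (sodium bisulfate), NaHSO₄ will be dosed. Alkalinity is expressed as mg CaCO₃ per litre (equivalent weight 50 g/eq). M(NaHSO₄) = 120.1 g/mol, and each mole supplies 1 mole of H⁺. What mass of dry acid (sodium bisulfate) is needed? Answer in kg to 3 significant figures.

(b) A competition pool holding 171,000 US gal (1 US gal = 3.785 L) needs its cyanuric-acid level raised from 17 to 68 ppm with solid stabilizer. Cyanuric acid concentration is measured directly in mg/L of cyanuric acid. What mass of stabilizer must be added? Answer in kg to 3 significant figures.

(a) 113 kg; (b) 33.0 kg

(a) Volume: 131,000 US gal × 3.785 L/gal = 495,835 L.
(a) Alkalinity to neutralize: (201 − 106) = 95 mg/L as CaCO₃ × 495,835 L = 47,100 g as CaCO₃.
(a) Equivalents of H⁺ required: 47,100 ÷ 50 g/eq = 942.1 eq = 942.1 mol NaHSO₄.
(a) Mass of NaHSO₄: 942.1 × 120.1 = 113,100 g.

(b) Volume: 171,000 US gal × 3.785 L/gal = 647,235 L.
(b) CYA to add: (68 − 17) = 51 mg/L × 647,235 L = 33,010 g cyanuric acid.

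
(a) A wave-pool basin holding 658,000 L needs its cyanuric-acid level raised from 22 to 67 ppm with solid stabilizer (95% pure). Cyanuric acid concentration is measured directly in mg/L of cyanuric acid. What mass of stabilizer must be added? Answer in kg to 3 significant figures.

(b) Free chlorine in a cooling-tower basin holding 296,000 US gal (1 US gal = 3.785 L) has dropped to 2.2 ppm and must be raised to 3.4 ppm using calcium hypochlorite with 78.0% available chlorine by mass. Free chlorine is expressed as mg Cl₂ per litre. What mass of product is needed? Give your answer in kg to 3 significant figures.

(a) 31.2 kg; (b) 1.72 kg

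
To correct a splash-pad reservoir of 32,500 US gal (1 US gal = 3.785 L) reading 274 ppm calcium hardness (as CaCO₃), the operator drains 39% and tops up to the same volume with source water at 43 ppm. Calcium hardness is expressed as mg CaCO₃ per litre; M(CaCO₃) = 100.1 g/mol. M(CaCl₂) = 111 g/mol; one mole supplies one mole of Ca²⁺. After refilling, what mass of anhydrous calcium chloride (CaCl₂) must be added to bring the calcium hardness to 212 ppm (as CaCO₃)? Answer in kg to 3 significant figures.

Volume: 32,500 US gal × 3.785 L/gal = 123,012 L.
After draining 39% and refilling: 274 × 0.61 + 43 × 0.39 = 183.91 ppm.
Deficit to target: 212 − 183.91 = 28.09 mg/L.
As CaCO₃: 28.09 mg/L × 123,012 L = 3455 g; ÷ 100.1 = 34.52 mol Ca²⁺.
Mass: 34.52 × 111 = 3832 g.

3.83 kg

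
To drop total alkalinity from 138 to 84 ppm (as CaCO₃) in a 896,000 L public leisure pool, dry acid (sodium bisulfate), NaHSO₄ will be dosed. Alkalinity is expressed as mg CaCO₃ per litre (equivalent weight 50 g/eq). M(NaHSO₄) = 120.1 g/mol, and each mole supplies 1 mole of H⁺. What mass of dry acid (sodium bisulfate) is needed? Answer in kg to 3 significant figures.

116 kg

Alkalinity to neutralize: (138 − 84) = 54 mg/L as CaCO₃ × 896,000 L = 48,380 g as CaCO₃.
Equivalents of H⁺ required: 48,380 ÷ 50 g/eq = 967.7 eq = 967.7 mol NaHSO₄.
Mass of NaHSO₄: 967.7 × 120.1 = 116,200 g.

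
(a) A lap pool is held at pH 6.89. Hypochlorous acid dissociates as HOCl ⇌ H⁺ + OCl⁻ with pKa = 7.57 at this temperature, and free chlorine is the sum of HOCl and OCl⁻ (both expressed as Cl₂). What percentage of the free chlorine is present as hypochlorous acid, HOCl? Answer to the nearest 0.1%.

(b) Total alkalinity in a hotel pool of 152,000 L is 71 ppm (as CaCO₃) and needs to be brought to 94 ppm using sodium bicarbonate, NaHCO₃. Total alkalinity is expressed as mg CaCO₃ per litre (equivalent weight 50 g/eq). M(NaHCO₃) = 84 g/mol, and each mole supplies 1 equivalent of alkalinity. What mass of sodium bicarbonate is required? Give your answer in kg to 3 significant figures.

(a) [OCl⁻]/[HOCl] = 10^(pH − pKa) = 10^(6.89 − 7.57) = 10^-0.68 = 0.2089.
(a) Fraction as HOCl = 1 / (1 + 0.2089) = 0.8272.

(b) Alkalinity to add: (94 − 71) = 23 mg/L as CaCO₃ × 152,000 L = 3496 g as CaCO₃.
(b) Equivalents: 3496 g ÷ 50 g/eq = 69.92 eq.
(b) NaHCO₃ supplies 1 eq per mole → 69.92 mol.
(b) Mass: 69.92 mol × 84 g/mol = 5873 g.

(a) 82.7%; (b) 5.87 kg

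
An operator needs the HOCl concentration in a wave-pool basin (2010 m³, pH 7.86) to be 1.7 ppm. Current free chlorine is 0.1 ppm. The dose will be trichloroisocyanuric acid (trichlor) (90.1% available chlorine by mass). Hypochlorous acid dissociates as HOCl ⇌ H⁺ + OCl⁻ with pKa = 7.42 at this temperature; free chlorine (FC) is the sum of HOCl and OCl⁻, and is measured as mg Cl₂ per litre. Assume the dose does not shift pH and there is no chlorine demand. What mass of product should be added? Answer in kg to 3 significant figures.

14.0 kg

Volume: 2010 m³ = 2,010,000 L.
[OCl⁻]/[HOCl] = 10^(pH − pKa) = 10^(7.86 − 7.42) = 2.754; fraction as HOCl = 1/(1 + 2.754) = 0.2664.
Free chlorine required for 1.7 ppm HOCl: 1.7 / 0.2664 = 6.382 ppm.
FC to add: 6.382 − 0.1 = 6.282 mg/L as Cl₂.
Cl₂ equivalent: 6.282 mg/L × 2,010,000 L = 12,630 g.
Product at 90.1% available Cl: 12,630 / 0.901 = 14,010 g.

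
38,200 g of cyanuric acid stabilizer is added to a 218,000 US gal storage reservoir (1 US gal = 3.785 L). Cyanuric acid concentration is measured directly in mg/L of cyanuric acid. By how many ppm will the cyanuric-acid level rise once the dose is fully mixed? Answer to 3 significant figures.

Volume: 218,000 US gal × 3.785 L/gal = 825,130 L.
Rise: 38,200 g / 825,130 L × 1000 = 46.3 mg/L.

46.3 ppm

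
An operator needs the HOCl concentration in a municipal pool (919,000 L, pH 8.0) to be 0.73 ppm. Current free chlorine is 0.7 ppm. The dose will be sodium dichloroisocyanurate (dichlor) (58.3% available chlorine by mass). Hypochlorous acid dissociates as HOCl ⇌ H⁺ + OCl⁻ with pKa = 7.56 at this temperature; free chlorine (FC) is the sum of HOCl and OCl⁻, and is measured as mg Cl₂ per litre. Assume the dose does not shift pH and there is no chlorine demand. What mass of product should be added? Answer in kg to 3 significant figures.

3.22 kg

[OCl⁻]/[HOCl] = 10^(pH − pKa) = 10^(8.0 − 7.56) = 2.754; fraction as HOCl = 1/(1 + 2.754) = 0.2664.
Free chlorine required for 0.73 ppm HOCl: 0.73 / 0.2664 = 2.741 ppm.
FC to add: 2.741 − 0.7 = 2.041 mg/L as Cl₂.
Cl₂ equivalent: 2.041 mg/L × 919,000 L = 1875 g.
Product at 58.3% available Cl: 1875 / 0.583 = 3217 g.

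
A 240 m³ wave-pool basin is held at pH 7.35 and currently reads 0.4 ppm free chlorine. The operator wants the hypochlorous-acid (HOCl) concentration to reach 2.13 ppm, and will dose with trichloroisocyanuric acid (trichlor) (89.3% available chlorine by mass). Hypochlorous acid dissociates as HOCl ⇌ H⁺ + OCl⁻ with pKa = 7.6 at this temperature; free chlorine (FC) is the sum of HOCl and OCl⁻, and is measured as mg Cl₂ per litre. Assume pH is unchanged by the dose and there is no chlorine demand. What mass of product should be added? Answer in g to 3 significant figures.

Volume: 240 m³ = 240,000 L.
[OCl⁻]/[HOCl] = 10^(pH − pKa) = 10^(7.35 − 7.6) = 0.5623; fraction as HOCl = 1/(1 + 0.5623) = 0.6401.
Free chlorine required for 2.13 ppm HOCl: 2.13 / 0.6401 = 3.328 ppm.
FC to add: 3.328 − 0.4 = 2.928 mg/L as Cl₂.
Cl₂ equivalent: 2.928 mg/L × 240,000 L = 702.7 g.
Product at 89.3% available Cl: 702.7 / 0.893 = 786.9 g.

787 g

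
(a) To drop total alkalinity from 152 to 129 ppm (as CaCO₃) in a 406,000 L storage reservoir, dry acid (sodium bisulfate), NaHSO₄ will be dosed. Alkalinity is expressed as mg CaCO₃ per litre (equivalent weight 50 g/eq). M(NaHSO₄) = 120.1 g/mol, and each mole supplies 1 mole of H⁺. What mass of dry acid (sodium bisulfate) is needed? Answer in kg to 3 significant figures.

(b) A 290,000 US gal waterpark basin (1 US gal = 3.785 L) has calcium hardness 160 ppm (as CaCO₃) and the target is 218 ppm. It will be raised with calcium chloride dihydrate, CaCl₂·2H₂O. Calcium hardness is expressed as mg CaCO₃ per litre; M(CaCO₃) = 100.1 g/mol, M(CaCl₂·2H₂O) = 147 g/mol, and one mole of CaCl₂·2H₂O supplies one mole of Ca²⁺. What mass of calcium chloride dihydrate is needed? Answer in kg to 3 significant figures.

(a) Alkalinity to neutralize: (152 − 129) = 23 mg/L as CaCO₃ × 406,000 L = 9338 g as CaCO₃.
(a) Equivalents of H⁺ required: 9338 ÷ 50 g/eq = 186.8 eq = 186.8 mol NaHSO₄.
(a) Mass of NaHSO₄: 186.8 × 120.1 = 22,430 g.

(b) Volume: 290,000 US gal × 3.785 L/gal = 1,097,650 L.
(b) Hardness to add: (218 − 160) = 58 mg/L as CaCO₃ × 1,097,650 L = 63,660 g as CaCO₃.
(b) Moles of Ca²⁺ (1 mol Ca²⁺ ≡ 1 mol CaCO₃): 63,660 / 100.1 g/mol = 636 mol.
(b) Mass of CaCl₂·2H₂O: 636 × 147 = 93,490 g.

(a) 22.4 kg; (b) 93.5 kg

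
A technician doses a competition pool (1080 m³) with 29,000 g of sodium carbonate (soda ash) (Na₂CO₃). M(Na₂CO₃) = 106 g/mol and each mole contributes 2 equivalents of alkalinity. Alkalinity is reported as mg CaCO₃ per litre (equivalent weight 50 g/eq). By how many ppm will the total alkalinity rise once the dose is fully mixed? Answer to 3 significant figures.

Volume: 1080 m³ = 1,080,000 L.
Moles of Na₂CO₃: 29,000 g ÷ 106 g/mol = 273.6 mol → 547.2 eq of alkalinity.
As CaCO₃: 547.2 eq × 50 g/eq = 27,360 g.
Rise: 27,360 g / 1,080,000 L × 1000 = 25.33 mg/L.

25.3 ppm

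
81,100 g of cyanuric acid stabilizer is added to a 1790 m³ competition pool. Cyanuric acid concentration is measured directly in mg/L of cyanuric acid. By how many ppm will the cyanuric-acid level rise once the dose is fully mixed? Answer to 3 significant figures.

Volume: 1790 m³ = 1,790,000 L.
Rise: 81,100 g / 1,790,000 L × 1000 = 45.31 mg/L.

45.3 ppm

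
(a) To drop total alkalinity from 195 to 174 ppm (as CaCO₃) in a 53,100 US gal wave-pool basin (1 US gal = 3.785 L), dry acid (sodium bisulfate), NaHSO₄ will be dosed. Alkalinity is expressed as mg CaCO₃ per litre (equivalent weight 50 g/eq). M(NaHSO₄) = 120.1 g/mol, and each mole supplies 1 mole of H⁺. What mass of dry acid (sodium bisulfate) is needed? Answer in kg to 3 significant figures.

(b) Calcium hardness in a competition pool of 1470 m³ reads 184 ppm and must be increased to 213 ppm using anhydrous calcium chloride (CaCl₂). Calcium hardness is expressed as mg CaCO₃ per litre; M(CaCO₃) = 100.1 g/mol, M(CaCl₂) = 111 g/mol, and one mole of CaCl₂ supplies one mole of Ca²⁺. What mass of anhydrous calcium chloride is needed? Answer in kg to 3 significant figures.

(a) Volume: 53,100 US gal × 3.785 L/gal = 200,984 L.
(a) Alkalinity to neutralize: (195 − 174) = 21 mg/L as CaCO₃ × 200,984 L = 4221 g as CaCO₃.
(a) Equivalents of H⁺ required: 4221 ÷ 50 g/eq = 84.41 eq = 84.41 mol NaHSO₄.
(a) Mass of NaHSO₄: 84.41 × 120.1 = 10,140 g.

(b) Volume: 1470 m³ = 1,470,000 L.
(b) Hardness to add: (213 − 184) = 29 mg/L as CaCO₃ × 1,470,000 L = 42,630 g as CaCO₃.
(b) Moles of Ca²⁺ (1 mol Ca²⁺ ≡ 1 mol CaCO₃): 42,630 / 100.1 g/mol = 425.9 mol.
(b) Mass of CaCl₂: 425.9 × 111 = 47,270 g.

(a) 10.1 kg; (b) 47.3 kg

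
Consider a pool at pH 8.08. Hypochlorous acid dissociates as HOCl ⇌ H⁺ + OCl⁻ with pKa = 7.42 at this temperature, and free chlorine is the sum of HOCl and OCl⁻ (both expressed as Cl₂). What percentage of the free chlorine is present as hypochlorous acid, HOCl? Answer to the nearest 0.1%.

[OCl⁻]/[HOCl] = 10^(pH − pKa) = 10^(8.08 − 7.42) = 10^0.66 = 4.571.
Fraction as HOCl = 1 / (1 + 4.571) = 0.1795.

18.0%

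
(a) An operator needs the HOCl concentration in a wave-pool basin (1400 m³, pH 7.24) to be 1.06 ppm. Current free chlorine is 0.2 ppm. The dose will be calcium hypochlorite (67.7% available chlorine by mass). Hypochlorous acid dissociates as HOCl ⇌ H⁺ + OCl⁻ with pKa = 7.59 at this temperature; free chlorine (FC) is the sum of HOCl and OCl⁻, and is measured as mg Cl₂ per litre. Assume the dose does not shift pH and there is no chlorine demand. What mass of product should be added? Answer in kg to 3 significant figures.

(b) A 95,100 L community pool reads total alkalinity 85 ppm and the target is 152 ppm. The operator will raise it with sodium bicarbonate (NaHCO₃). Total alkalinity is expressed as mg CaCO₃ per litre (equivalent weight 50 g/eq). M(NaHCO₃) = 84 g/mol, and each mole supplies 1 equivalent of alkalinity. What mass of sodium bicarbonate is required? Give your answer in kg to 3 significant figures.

(a) 2.76 kg; (b) 10.7 kg

(a) Volume: 1400 m³ = 1,400,000 L.
(a) [OCl⁻]/[HOCl] = 10^(pH − pKa) = 10^(7.24 − 7.59) = 0.4467; fraction as HOCl = 1/(1 + 0.4467) = 0.6912.
(a) Free chlorine required for 1.06 ppm HOCl: 1.06 / 0.6912 = 1.533 ppm.
(a) FC to add: 1.533 − 0.2 = 1.333 mg/L as Cl₂.
(a) Cl₂ equivalent: 1.333 mg/L × 1,400,000 L = 1867 g.
(a) Product at 67.7% available Cl: 1867 / 0.677 = 2758 g.

(b) Alkalinity to add: (152 − 85) = 67 mg/L as CaCO₃ × 95,100 L = 6372 g as CaCO₃.
(b) Equivalents: 6372 g ÷ 50 g/eq = 127.4 eq.
(b) NaHCO₃ supplies 1 eq per mole → 127.4 mol.
(b) Mass: 127.4 mol × 84 g/mol = 10,700 g.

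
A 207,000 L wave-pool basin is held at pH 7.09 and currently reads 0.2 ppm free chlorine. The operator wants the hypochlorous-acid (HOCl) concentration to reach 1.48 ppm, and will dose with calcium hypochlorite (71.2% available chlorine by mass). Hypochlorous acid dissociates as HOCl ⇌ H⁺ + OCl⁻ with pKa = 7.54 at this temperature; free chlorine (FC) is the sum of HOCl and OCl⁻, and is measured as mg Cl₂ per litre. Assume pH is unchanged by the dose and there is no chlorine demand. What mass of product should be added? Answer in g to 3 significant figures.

525 g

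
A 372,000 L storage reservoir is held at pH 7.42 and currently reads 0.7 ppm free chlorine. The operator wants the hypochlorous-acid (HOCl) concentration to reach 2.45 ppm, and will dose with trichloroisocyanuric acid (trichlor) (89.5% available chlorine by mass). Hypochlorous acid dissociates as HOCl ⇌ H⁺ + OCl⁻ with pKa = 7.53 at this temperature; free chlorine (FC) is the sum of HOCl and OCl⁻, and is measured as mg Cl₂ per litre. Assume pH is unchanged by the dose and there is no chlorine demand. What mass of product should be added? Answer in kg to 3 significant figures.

[OCl⁻]/[HOCl] = 10^(pH − pKa) = 10^(7.42 − 7.53) = 0.7762; fraction as HOCl = 1/(1 + 0.7762) = 0.563.
Free chlorine required for 2.45 ppm HOCl: 2.45 / 0.563 = 4.352 ppm.
FC to add: 4.352 − 0.7 = 3.652 mg/L as Cl₂.
Cl₂ equivalent: 3.652 mg/L × 372,000 L = 1358 g.
Product at 89.5% available Cl: 1358 / 0.895 = 1518 g.

1.52 kg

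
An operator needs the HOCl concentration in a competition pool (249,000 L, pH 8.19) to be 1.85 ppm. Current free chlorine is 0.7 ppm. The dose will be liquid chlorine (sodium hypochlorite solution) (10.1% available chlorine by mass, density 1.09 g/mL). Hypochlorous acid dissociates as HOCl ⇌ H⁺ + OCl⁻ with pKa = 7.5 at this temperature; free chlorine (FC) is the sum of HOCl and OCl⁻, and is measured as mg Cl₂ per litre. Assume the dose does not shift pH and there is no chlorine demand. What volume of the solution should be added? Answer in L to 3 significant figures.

[OCl⁻]/[HOCl] = 10^(pH − pKa) = 10^(8.19 − 7.5) = 4.898; fraction as HOCl = 1/(1 + 4.898) = 0.1696.
Free chlorine required for 1.85 ppm HOCl: 1.85 / 0.1696 = 10.91 ppm.
FC to add: 10.91 − 0.7 = 10.21 mg/L as Cl₂.
Cl₂ equivalent: 10.21 mg/L × 249,000 L = 2543 g.
Product at 10.1% available Cl: 2543 / 0.101 = 25,170 g.
Volume: 25,170 g ÷ 1.09 g/mL = 23,090 mL.

23.1 L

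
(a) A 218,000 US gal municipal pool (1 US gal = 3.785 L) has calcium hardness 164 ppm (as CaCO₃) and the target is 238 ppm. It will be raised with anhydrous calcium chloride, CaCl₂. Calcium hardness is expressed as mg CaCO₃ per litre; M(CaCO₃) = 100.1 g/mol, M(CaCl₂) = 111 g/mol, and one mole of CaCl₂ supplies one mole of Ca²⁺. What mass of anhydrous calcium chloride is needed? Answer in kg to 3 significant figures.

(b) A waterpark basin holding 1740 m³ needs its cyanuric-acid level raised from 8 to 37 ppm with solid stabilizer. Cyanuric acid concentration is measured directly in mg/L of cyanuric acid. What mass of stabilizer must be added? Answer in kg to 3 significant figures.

(a) 67.7 kg; (b) 50.5 kg

(a) Volume: 218,000 US gal × 3.785 L/gal = 825,130 L.
(a) Hardness to add: (238 − 164) = 74 mg/L as CaCO₃ × 825,130 L = 61,060 g as CaCO₃.
(a) Moles of Ca²⁺ (1 mol Ca²⁺ ≡ 1 mol CaCO₃): 61,060 / 100.1 g/mol = 610 mol.
(a) Mass of CaCl₂: 610 × 111 = 67,710 g.

(b) Volume: 1740 m³ = 1,740,000 L.
(b) CYA to add: (37 − 8) = 29 mg/L × 1,740,000 L = 50,460 g cyanuric acid.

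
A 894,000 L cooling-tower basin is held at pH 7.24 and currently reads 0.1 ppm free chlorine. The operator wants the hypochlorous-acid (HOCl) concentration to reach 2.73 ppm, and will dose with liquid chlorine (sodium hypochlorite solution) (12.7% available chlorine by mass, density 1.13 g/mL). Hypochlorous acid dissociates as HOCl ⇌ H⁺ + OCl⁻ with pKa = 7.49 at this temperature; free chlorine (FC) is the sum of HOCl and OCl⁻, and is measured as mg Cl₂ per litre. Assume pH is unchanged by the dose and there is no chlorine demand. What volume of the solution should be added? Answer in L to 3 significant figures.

25.9 L

[OCl⁻]/[HOCl] = 10^(pH − pKa) = 10^(7.24 − 7.49) = 0.5623; fraction as HOCl = 1/(1 + 0.5623) = 0.6401.
Free chlorine required for 2.73 ppm HOCl: 2.73 / 0.6401 = 4.265 ppm.
FC to add: 4.265 − 0.1 = 4.165 mg/L as Cl₂.
Cl₂ equivalent: 4.165 mg/L × 894,000 L = 3724 g.
Product at 12.7% available Cl: 3724 / 0.127 = 29,320 g.
Volume: 29,320 g ÷ 1.13 g/mL = 25,950 mL.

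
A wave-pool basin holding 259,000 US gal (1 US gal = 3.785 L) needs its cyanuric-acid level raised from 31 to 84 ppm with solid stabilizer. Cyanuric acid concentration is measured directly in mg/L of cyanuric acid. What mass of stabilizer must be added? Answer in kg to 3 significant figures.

52.0 kg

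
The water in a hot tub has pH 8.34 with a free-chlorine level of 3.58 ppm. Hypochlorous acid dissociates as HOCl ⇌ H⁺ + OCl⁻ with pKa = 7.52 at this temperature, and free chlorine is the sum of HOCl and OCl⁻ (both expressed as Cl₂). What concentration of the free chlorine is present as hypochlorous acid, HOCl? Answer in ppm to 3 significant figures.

0.471 ppm

[OCl⁻]/[HOCl] = 10^(pH − pKa) = 10^(8.34 − 7.52) = 10^0.82 = 6.607.
Fraction as HOCl = 1 / (1 + 6.607) = 0.1315.
HOCl = 0.1315 × 3.58 ppm = 0.4706 ppm.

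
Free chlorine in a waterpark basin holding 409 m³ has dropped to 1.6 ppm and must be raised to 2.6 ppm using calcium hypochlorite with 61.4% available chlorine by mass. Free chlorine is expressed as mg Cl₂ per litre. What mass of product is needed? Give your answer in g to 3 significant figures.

666 g

Volume: 409 m³ = 409,000 L.
Chlorine deficit: 2.6 − 1.6 = 1 ppm = 1 mg/L as Cl₂.
Cl₂ equivalent needed: 1 mg/L × 409,000 L = 409,000 mg = 409 g.
Product at 61.4% available chlorine: 409 / 0.614 = 666.1 g.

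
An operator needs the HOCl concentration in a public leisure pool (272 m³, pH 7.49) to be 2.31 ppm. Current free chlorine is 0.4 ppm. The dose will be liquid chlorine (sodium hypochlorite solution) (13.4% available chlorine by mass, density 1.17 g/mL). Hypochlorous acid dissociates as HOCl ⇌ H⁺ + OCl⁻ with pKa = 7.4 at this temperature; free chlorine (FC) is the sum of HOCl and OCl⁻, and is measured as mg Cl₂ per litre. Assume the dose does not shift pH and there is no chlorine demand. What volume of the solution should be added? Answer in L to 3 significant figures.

Volume: 272 m³ = 272,000 L.
[OCl⁻]/[HOCl] = 10^(pH − pKa) = 10^(7.49 − 7.4) = 1.23; fraction as HOCl = 1/(1 + 1.23) = 0.4484.
Free chlorine required for 2.31 ppm HOCl: 2.31 / 0.4484 = 5.152 ppm.
FC to add: 5.152 − 0.4 = 4.752 mg/L as Cl₂.
Cl₂ equivalent: 4.752 mg/L × 272,000 L = 1293 g.
Product at 13.4% available Cl: 1293 / 0.134 = 9646 g.
Volume: 9646 g ÷ 1.17 g/mL = 8244 mL.

8.24 L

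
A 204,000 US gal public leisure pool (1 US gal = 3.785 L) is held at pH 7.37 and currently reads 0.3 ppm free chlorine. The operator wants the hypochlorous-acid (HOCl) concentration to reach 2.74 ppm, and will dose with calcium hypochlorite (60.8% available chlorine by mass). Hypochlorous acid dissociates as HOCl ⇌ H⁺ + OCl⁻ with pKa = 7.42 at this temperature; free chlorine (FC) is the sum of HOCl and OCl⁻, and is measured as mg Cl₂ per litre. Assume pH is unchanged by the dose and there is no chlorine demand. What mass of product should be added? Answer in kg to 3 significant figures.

6.20 kg

Volume: 204,000 US gal × 3.785 L/gal = 772,140 L.
[OCl⁻]/[HOCl] = 10^(pH − pKa) = 10^(7.37 − 7.42) = 0.8913; fraction as HOCl = 1/(1 + 0.8913) = 0.5288.
Free chlorine required for 2.74 ppm HOCl: 2.74 / 0.5288 = 5.182 ppm.
FC to add: 5.182 − 0.3 = 4.882 mg/L as Cl₂.
Cl₂ equivalent: 4.882 mg/L × 772,140 L = 3770 g.
Product at 60.8% available Cl: 3770 / 0.608 = 6200 g.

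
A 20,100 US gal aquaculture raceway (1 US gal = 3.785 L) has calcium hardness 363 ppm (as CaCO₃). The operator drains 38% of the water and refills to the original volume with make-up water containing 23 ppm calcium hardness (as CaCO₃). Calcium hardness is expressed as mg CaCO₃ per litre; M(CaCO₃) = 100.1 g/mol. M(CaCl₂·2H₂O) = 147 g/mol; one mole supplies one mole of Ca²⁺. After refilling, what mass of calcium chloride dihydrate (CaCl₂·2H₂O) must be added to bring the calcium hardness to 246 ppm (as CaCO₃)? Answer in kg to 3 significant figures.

Volume: 20,100 US gal × 3.785 L/gal = 76,078 L.
After draining 38% and refilling: 363 × 0.62 + 23 × 0.38 = 233.8 ppm.
Deficit to target: 246 − 233.8 = 12.2 mg/L.
As CaCO₃: 12.2 mg/L × 76,078 L = 928.2 g; ÷ 100.1 = 9.272 mol Ca²⁺.
Mass: 9.272 × 147 = 1363 g.

1.36 kg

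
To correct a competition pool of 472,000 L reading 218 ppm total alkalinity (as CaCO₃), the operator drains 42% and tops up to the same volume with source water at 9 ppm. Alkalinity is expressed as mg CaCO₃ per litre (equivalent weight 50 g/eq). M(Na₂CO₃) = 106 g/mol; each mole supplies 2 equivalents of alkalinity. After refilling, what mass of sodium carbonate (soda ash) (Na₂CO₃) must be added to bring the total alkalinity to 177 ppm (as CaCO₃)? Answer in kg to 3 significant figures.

After draining 42% and refilling: 218 × 0.58 + 9 × 0.42 = 130.22 ppm.
Deficit to target: 177 − 130.22 = 46.78 mg/L.
As CaCO₃: 46.78 mg/L × 472,000 L = 22,080 g; ÷ 50 g/eq ÷ 2 = 220.8 mol Na₂CO₃.
Mass: 220.8 × 106 = 23,400 g.

23.4 kg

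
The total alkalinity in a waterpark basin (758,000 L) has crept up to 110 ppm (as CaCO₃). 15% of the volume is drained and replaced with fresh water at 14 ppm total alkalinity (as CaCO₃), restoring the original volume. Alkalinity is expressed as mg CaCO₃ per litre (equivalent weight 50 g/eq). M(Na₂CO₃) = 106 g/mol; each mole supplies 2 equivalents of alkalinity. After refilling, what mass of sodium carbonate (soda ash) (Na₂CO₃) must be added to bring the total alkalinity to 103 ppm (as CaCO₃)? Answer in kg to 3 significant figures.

5.95 kg

After draining 15% and refilling: 110 × 0.85 + 14 × 0.15 = 95.6 ppm.
Deficit to target: 103 − 95.6 = 7.4 mg/L.
As CaCO₃: 7.4 mg/L × 758,000 L = 5609 g; ÷ 50 g/eq ÷ 2 = 56.09 mol Na₂CO₃.
Mass: 56.09 × 106 = 5946 g.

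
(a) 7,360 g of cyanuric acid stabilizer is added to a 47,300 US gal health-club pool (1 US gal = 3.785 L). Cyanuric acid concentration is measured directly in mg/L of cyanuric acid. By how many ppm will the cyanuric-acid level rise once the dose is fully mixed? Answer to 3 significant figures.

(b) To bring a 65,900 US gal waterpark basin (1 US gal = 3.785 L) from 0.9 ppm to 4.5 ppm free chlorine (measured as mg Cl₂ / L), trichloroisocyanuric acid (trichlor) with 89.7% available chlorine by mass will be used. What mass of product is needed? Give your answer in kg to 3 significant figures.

(a) Volume: 47,300 US gal × 3.785 L/gal = 179,030 L.
(a) Rise: 7,360 g / 179,030 L × 1000 = 41.11 mg/L.

(b) Volume: 65,900 US gal × 3.785 L/gal = 249,432 L.
(b) Chlorine deficit: 4.5 − 0.9 = 3.6 ppm = 3.6 mg/L as Cl₂.
(b) Cl₂ equivalent needed: 3.6 mg/L × 249,432 L = 898,000 mg = 898 g.
(b) Product at 89.7% available chlorine: 898 / 0.897 = 1001 g.

(a) 41.1 ppm; (b) 1.00 kg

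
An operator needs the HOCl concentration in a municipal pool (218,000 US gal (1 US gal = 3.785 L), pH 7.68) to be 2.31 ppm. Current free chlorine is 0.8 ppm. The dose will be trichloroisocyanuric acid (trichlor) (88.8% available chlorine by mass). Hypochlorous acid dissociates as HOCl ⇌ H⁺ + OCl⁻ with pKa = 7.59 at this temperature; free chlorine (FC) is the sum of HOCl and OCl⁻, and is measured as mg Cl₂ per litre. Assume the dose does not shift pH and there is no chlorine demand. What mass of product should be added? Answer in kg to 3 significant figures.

4.04 kg

Volume: 218,000 US gal × 3.785 L/gal = 825,130 L.
[OCl⁻]/[HOCl] = 10^(pH − pKa) = 10^(7.68 − 7.59) = 1.23; fraction as HOCl = 1/(1 + 1.23) = 0.4484.
Free chlorine required for 2.31 ppm HOCl: 2.31 / 0.4484 = 5.152 ppm.
FC to add: 5.152 − 0.8 = 4.352 mg/L as Cl₂.
Cl₂ equivalent: 4.352 mg/L × 825,130 L = 3591 g.
Product at 88.8% available Cl: 3591 / 0.888 = 4044 g.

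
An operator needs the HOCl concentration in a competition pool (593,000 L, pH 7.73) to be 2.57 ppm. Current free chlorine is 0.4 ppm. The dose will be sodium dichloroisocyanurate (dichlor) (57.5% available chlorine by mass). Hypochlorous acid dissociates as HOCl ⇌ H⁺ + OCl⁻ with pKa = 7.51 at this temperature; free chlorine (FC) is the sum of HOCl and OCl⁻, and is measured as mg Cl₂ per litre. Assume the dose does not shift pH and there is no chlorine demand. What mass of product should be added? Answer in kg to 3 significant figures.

6.64 kg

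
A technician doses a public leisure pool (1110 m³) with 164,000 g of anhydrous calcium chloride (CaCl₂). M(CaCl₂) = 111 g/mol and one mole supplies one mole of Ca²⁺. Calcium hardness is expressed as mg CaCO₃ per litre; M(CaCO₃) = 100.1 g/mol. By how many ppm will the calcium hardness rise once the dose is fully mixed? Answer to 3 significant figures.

133 ppm

Volume: 1110 m³ = 1,110,000 L.
Moles of Ca²⁺: 164,000 g ÷ 111 g/mol = 1477 mol.
As CaCO₃: 1477 mol × 100.1 g/mol = 147,900 g.
Rise: 147,900 g / 1,110,000 L × 1000 = 133.2 mg/L.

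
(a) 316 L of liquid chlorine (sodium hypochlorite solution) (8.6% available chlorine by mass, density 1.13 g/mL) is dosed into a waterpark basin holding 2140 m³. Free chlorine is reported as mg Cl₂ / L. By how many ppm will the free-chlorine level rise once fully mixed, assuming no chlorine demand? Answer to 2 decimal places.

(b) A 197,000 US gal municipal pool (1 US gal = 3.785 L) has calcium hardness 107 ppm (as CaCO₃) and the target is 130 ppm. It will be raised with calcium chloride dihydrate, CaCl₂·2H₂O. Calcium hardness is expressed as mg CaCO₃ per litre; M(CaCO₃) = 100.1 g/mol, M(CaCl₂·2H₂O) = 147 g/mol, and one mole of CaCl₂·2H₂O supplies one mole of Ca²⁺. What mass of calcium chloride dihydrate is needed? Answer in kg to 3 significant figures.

(a) Volume: 2140 m³ = 2,140,000 L.
(a) Mass of solution: 316 L × 1000 mL/L × 1.13 g/mL = 357,100 g.
(a) Available chlorine delivered: 357,100 g × 0.086 = 30,710 g as Cl₂.
(a) Concentration rise: 30,710 g / 2,140,000 L = 14.35 mg/L = 14.35 ppm.

(b) Volume: 197,000 US gal × 3.785 L/gal = 745,645 L.
(b) Hardness to add: (130 − 107) = 23 mg/L as CaCO₃ × 745,645 L = 17,150 g as CaCO₃.
(b) Moles of Ca²⁺ (1 mol Ca²⁺ ≡ 1 mol CaCO₃): 17,150 / 100.1 g/mol = 171.3 mol.
(b) Mass of CaCl₂·2H₂O: 171.3 × 147 = 25,190 g.

(a) 14.35 ppm; (b) 25.2 kg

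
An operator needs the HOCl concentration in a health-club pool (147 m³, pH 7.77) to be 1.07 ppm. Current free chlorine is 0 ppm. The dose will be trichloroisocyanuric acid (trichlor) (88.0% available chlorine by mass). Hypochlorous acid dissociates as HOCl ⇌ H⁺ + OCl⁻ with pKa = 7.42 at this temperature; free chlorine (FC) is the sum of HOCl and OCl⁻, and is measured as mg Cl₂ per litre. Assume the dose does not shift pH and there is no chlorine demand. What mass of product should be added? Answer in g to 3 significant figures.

579 g

Volume: 147 m³ = 147,000 L.
[OCl⁻]/[HOCl] = 10^(pH − pKa) = 10^(7.77 − 7.42) = 2.239; fraction as HOCl = 1/(1 + 2.239) = 0.3088.
Free chlorine required for 1.07 ppm HOCl: 1.07 / 0.3088 = 3.465 ppm.
FC to add: 3.465 − 0 = 3.465 mg/L as Cl₂.
Cl₂ equivalent: 3.465 mg/L × 147,000 L = 509.4 g.
Product at 88.0% available Cl: 509.4 / 0.88 = 578.9 g.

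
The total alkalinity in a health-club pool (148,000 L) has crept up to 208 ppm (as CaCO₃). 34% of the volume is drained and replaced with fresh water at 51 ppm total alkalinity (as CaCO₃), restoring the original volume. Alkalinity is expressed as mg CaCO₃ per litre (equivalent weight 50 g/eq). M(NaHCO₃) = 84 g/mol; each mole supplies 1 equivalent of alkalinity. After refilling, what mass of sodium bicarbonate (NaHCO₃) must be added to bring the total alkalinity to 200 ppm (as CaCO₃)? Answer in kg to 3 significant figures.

11.3 kg

After draining 34% and refilling: 208 × 0.66 + 51 × 0.34 = 154.62 ppm.
Deficit to target: 200 − 154.62 = 45.38 mg/L.
As CaCO₃: 45.38 mg/L × 148,000 L = 6716 g; ÷ 50 g/eq ÷ 1 = 134.3 mol NaHCO₃.
Mass: 134.3 × 84 = 11,280 g.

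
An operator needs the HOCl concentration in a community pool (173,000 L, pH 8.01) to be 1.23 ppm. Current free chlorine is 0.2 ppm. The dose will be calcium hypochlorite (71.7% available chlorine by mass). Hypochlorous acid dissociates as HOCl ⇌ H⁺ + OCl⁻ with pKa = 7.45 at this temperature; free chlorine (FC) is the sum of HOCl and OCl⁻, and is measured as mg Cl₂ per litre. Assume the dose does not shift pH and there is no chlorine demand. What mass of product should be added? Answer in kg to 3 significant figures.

1.33 kg

[OCl⁻]/[HOCl] = 10^(pH − pKa) = 10^(8.01 − 7.45) = 3.631; fraction as HOCl = 1/(1 + 3.631) = 0.2159.
Free chlorine required for 1.23 ppm HOCl: 1.23 / 0.2159 = 5.696 ppm.
FC to add: 5.696 − 0.2 = 5.496 mg/L as Cl₂.
Cl₂ equivalent: 5.496 mg/L × 173,000 L = 950.8 g.
Product at 71.7% available Cl: 950.8 / 0.717 = 1326 g.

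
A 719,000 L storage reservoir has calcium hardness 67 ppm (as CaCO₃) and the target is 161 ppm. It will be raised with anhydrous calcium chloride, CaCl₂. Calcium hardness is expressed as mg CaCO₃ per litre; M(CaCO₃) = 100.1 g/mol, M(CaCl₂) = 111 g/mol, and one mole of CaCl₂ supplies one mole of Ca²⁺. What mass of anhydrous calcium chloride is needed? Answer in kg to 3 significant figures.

Hardness to add: (161 − 67) = 94 mg/L as CaCO₃ × 719,000 L = 67,590 g as CaCO₃.
Moles of Ca²⁺ (1 mol Ca²⁺ ≡ 1 mol CaCO₃): 67,590 / 100.1 g/mol = 675.2 mol.
Mass of CaCl₂: 675.2 × 111 = 74,950 g.

74.9 kg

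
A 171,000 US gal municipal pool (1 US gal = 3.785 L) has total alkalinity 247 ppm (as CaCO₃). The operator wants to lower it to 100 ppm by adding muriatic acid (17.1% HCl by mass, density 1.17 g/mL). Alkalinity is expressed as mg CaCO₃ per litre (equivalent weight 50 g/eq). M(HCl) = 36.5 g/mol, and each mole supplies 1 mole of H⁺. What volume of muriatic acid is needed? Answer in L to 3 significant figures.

Volume: 171,000 US gal × 3.785 L/gal = 647,235 L.
Alkalinity to neutralize: (247 − 100) = 147 mg/L as CaCO₃ × 647,235 L = 95,140 g as CaCO₃.
Equivalents of H⁺ required: 95,140 ÷ 50 g/eq = 1903 eq = 1903 mol HCl.
Mass of HCl: 1903 × 36.5 = 69,450 g.
Mass of 17.1% solution: 69,450 / 0.171 = 406,200 g.
Volume: 406,200 g ÷ 1.17 g/mL = 347,200 mL.

347 L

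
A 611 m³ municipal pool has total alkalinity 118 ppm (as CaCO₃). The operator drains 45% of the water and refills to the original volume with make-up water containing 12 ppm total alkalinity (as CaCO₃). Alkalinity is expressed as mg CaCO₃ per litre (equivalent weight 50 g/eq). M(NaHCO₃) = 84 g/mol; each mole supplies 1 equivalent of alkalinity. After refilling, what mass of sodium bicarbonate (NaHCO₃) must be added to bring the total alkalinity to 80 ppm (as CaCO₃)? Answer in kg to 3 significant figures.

9.96 kg

Volume: 611 m³ = 611,000 L.
After draining 45% and refilling: 118 × 0.55 + 12 × 0.45 = 70.3 ppm.
Deficit to target: 80 − 70.3 = 9.7 mg/L.
As CaCO₃: 9.7 mg/L × 611,000 L = 5927 g; ÷ 50 g/eq ÷ 1 = 118.5 mol NaHCO₃.
Mass: 118.5 × 84 = 9957 g.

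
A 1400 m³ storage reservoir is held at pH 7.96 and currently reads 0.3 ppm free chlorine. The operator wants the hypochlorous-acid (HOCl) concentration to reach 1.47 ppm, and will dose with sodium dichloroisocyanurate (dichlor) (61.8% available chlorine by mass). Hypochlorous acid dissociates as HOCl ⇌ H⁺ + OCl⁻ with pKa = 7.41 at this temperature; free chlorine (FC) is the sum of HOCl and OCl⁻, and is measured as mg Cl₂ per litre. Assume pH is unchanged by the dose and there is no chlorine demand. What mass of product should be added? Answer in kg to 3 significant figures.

Volume: 1400 m³ = 1,400,000 L.
[OCl⁻]/[HOCl] = 10^(pH − pKa) = 10^(7.96 − 7.41) = 3.548; fraction as HOCl = 1/(1 + 3.548) = 0.2199.
Free chlorine required for 1.47 ppm HOCl: 1.47 / 0.2199 = 6.686 ppm.
FC to add: 6.686 − 0.3 = 6.386 mg/L as Cl₂.
Cl₂ equivalent: 6.386 mg/L × 1,400,000 L = 8940 g.
Product at 61.8% available Cl: 8940 / 0.618 = 14,470 g.

14.5 kg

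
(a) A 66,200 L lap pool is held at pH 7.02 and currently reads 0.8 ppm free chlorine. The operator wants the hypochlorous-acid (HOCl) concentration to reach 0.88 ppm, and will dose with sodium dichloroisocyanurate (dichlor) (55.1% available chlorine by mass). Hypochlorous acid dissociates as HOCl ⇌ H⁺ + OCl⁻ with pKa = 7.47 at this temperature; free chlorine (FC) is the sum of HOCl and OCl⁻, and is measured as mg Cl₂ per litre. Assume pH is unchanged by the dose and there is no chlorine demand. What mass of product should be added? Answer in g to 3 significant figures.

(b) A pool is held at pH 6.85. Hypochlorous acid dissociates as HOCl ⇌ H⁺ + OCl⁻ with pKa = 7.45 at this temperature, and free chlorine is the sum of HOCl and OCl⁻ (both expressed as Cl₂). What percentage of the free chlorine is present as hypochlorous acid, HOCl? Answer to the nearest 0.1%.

(a) [OCl⁻]/[HOCl] = 10^(pH − pKa) = 10^(7.02 − 7.47) = 0.3548; fraction as HOCl = 1/(1 + 0.3548) = 0.7381.
(a) Free chlorine required for 0.88 ppm HOCl: 0.88 / 0.7381 = 1.192 ppm.
(a) FC to add: 1.192 − 0.8 = 0.3922 mg/L as Cl₂.
(a) Cl₂ equivalent: 0.3922 mg/L × 66,200 L = 25.97 g.
(a) Product at 55.1% available Cl: 25.97 / 0.551 = 47.13 g.

(b) [OCl⁻]/[HOCl] = 10^(pH − pKa) = 10^(6.85 − 7.45) = 10^-0.60 = 0.2512.
(b) Fraction as HOCl = 1 / (1 + 0.2512) = 0.7992.

(a) 47.1 g; (b) 79.9%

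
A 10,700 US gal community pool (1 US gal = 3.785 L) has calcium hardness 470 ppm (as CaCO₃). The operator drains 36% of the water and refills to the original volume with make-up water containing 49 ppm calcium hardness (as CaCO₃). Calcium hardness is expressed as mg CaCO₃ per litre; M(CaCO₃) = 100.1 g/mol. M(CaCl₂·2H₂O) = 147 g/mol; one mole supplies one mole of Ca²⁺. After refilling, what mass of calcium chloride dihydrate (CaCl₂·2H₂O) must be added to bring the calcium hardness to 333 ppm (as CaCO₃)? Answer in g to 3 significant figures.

Volume: 10,700 US gal × 3.785 L/gal = 40,500 L.
After draining 36% and refilling: 470 × 0.64 + 49 × 0.36 = 318.44 ppm.
Deficit to target: 333 − 318.44 = 14.56 mg/L.
As CaCO₃: 14.56 mg/L × 40,500 L = 589.7 g; ÷ 100.1 = 5.891 mol Ca²⁺.
Mass: 5.891 × 147 = 866 g.

866 g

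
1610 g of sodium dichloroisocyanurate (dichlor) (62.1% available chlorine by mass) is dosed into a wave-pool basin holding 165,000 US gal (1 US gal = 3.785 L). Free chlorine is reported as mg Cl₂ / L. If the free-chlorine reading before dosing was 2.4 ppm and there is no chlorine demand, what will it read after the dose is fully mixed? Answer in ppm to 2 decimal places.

4.00 ppm

Volume: 165,000 US gal × 3.785 L/gal = 624,525 L.
Available chlorine delivered: 1610 g × 0.621 = 999.8 g as Cl₂.
Concentration rise: 999.8 g / 624,525 L = 1.601 mg/L = 1.60 ppm.
Final FC: 2.4 + 1.60 = 4.00 ppm.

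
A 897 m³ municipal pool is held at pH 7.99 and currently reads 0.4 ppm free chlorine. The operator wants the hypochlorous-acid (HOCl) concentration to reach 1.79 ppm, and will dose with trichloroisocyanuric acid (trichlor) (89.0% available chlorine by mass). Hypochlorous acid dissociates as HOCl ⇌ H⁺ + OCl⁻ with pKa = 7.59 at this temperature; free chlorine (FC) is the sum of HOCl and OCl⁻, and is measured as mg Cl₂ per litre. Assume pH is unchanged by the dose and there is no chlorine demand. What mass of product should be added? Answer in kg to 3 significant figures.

5.93 kg

Volume: 897 m³ = 897,000 L.
[OCl⁻]/[HOCl] = 10^(pH − pKa) = 10^(7.99 − 7.59) = 2.512; fraction as HOCl = 1/(1 + 2.512) = 0.2847.
Free chlorine required for 1.79 ppm HOCl: 1.79 / 0.2847 = 6.286 ppm.
FC to add: 6.286 − 0.4 = 5.886 mg/L as Cl₂.
Cl₂ equivalent: 5.886 mg/L × 897,000 L = 5280 g.
Product at 89.0% available Cl: 5280 / 0.89 = 5933 g.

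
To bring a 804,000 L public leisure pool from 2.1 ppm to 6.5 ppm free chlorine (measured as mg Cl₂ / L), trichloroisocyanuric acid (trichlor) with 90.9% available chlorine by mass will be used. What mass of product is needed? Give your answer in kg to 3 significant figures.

Chlorine deficit: 6.5 − 2.1 = 4.4 ppm = 4.4 mg/L as Cl₂.
Cl₂ equivalent needed: 4.4 mg/L × 804,000 L = 3,538,000 mg = 3538 g.
Product at 90.9% available chlorine: 3538 / 0.909 = 3892 g.

3.89 kg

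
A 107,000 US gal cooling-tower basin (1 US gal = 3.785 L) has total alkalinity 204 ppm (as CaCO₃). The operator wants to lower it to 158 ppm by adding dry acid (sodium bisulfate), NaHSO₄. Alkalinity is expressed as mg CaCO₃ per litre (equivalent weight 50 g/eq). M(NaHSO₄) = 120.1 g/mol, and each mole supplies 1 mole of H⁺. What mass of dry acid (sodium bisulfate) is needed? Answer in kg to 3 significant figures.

44.7 kg

Volume: 107,000 US gal × 3.785 L/gal = 404,995 L.
Alkalinity to neutralize: (204 − 158) = 46 mg/L as CaCO₃ × 404,995 L = 18,630 g as CaCO₃.
Equivalents of H⁺ required: 18,630 ÷ 50 g/eq = 372.6 eq = 372.6 mol NaHSO₄.
Mass of NaHSO₄: 372.6 × 120.1 = 44,750 g.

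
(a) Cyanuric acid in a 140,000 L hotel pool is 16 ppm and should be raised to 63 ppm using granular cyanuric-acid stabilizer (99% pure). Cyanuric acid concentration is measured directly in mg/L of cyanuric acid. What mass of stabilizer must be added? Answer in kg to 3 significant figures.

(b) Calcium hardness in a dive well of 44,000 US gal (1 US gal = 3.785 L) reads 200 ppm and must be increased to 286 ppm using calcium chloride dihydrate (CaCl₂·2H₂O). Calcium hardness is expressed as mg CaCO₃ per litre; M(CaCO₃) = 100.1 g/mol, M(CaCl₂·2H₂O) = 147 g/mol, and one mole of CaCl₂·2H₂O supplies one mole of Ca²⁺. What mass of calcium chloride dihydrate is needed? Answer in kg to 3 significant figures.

(a) 6.65 kg; (b) 21.0 kg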